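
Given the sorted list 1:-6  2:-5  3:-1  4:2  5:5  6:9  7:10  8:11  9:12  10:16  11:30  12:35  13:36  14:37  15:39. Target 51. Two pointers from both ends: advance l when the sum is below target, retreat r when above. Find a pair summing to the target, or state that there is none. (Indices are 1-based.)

[1,15] -6+39=33 <51 → l++
[2,15] -5+39=34 <51 → l++
[3,15] -1+39=38 <51 → l++
[4,15] 2+39=41 <51 → l++
[5,15] 5+39=44 <51 → l++
[6,15] 9+39=48 <51 → l++
[7,15] 10+39=49 <51 → l++
[8,15] 11+39=50 <51 → l++
[9,15] 12+39=51 → found

(12, 39)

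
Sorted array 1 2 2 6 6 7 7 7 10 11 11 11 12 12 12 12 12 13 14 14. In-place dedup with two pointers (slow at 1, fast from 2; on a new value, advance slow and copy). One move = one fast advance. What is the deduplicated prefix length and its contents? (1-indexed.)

(s=1,f=2) a[fast]=2≠a[slow]=1 write a[2]=2 → slow++,fast++
(s=2,f=3) a[fast]=2=a[slow] dup → fast++
(s=2,f=4) a[fast]=6≠a[slow]=2 write a[3]=6 → slow++,fast++
(s=3,f=5) a[fast]=6=a[slow] dup → fast++
(s=3,f=6) a[fast]=7≠a[slow]=6 write a[4]=7 → slow++,fast++
(s=4,f=7) a[fast]=7=a[slow] dup → fast++
(s=4,f=8) a[fast]=7=a[slow] dup → fast++
(s=4,f=9) a[fast]=10≠a[slow]=7 write a[5]=10 → slow++,fast++
(s=5,f=10) a[fast]=11≠a[slow]=10 write a[6]=11 → slow++,fast++
(s=6,f=11) a[fast]=11=a[slow] dup → fast++
(s=6,f=12) a[fast]=11=a[slow] dup → fast++
(s=6,f=13) a[fast]=12≠a[slow]=11 write a[7]=12 → slow++,fast++
(s=7,f=14) a[fast]=12=a[slow] dup → fast++
(s=7,f=15) a[fast]=12=a[slow] dup → fast++
(s=7,f=16) a[fast]=12=a[slow] dup → fast++
(s=7,f=17) a[fast]=12=a[slow] dup → fast++
(s=7,f=18) a[fast]=13≠a[slow]=12 write a[8]=13 → slow++,fast++
(s=8,f=19) a[fast]=14≠a[slow]=13 write a[9]=14 → slow++,fast++
(s=9,f=20) a[fast]=14=a[slow] dup → fast++

length 9; prefix = [1, 2, 6, 7, 10, 11, 12, 13, 14]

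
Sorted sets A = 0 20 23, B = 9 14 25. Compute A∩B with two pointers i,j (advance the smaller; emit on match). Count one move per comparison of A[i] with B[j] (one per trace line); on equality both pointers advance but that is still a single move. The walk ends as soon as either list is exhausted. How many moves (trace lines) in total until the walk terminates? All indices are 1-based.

5 moves

i=1 j=1: 0<9, i++
i=2 j=1: 20>9, j++
i=2 j=2: 20>14, j++
i=2 j=3: 20<25, i++
i=3 j=3: 23<25, i++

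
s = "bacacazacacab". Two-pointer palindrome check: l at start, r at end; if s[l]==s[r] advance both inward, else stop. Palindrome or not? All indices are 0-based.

palindrome

l=0 r=12: 'b'=='b', l++,r--
l=1 r=11: 'a'=='a', l++,r--
l=2 r=10: 'c'=='c', l++,r--
l=3 r=9: 'a'=='a', l++,r--
l=4 r=8: 'c'=='c', l++,r--
l=5 r=7: 'a'=='a', l++,r--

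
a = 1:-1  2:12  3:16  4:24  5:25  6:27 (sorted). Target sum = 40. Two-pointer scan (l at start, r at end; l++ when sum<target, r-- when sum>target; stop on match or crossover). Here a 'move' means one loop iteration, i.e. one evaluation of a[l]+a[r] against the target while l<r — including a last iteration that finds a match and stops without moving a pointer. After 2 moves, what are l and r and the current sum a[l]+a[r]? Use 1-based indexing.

l=1 r=6: -1+27=26 <40, l++
l=2 r=6: 12+27=39 <40, l++

l=3, r=6, sum=43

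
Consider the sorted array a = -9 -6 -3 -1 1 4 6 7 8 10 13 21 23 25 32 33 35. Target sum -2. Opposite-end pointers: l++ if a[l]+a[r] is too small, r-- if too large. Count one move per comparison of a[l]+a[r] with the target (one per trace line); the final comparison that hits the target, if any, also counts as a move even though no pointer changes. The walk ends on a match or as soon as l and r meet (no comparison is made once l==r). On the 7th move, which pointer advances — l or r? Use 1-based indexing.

r

l=1 r=17: -9+35=26 >-2, r--
l=1 r=16: -9+33=24 >-2, r--
l=1 r=15: -9+32=23 >-2, r--
l=1 r=14: -9+25=16 >-2, r--
l=1 r=13: -9+23=14 >-2, r--
l=1 r=12: -9+21=12 >-2, r--
l=1 r=11: -9+13=4 >-2, r--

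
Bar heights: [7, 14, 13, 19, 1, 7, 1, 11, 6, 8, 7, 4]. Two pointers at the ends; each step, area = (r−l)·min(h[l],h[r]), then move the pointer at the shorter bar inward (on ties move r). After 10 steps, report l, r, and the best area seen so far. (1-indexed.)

l=3, r=4, best area=70

l=1 r=12: min(7,4)*11=44 best=44 *, r--
l=1 r=11: min(7,7)*10=70 best=70 *, r--
l=1 r=10: min(7,8)*9=63 best=70, l++
l=2 r=10: min(14,8)*8=64 best=70, r--
l=2 r=9: min(14,6)*7=42 best=70, r--
l=2 r=8: min(14,11)*6=66 best=70, r--
l=2 r=7: min(14,1)*5=5 best=70, r--
l=2 r=6: min(14,7)*4=28 best=70, r--
l=2 r=5: min(14,1)*3=3 best=70, r--
l=2 r=4: min(14,19)*2=28 best=70, l++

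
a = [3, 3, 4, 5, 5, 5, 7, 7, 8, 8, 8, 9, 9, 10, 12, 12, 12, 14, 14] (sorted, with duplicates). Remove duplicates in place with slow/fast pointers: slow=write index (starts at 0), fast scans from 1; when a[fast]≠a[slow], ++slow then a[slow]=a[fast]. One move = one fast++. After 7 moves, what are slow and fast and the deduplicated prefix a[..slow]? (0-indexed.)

slow=3, fast=8, prefix=[3, 4, 5, 7]

(s=0,f=1) a[fast]=3=a[slow] dup → fast++
(s=0,f=2) a[fast]=4≠a[slow]=3 write a[1]=4 → slow++,fast++
(s=1,f=3) a[fast]=5≠a[slow]=4 write a[2]=5 → slow++,fast++
(s=2,f=4) a[fast]=5=a[slow] dup → fast++
(s=2,f=5) a[fast]=5=a[slow] dup → fast++
(s=2,f=6) a[fast]=7≠a[slow]=5 write a[3]=7 → slow++,fast++
(s=3,f=7) a[fast]=7=a[slow] dup → fast++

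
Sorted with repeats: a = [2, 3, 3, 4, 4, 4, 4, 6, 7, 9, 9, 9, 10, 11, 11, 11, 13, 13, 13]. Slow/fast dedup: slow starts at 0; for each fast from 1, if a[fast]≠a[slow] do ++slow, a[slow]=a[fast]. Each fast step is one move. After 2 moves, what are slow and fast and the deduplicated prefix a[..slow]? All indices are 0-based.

slow=1, fast=3, prefix=[2, 3]

(s=0,f=1) a[fast]=3≠a[slow]=2 write a[1]=3 → slow++,fast++
(s=1,f=2) a[fast]=3=a[slow] dup → fast++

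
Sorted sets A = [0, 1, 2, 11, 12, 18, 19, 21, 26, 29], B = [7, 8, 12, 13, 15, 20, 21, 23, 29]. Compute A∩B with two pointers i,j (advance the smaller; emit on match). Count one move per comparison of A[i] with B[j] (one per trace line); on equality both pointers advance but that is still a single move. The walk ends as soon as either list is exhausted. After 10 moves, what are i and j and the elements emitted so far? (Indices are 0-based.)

i=0 j=0: 0<7, i++
i=1 j=0: 1<7, i++
i=2 j=0: 2<7, i++
i=3 j=0: 11>7, j++
i=3 j=1: 11>8, j++
i=3 j=2: 11<12, i++
i=4 j=2: 12==12 emit, i++,j++
i=5 j=3: 18>13, j++
i=5 j=4: 18>15, j++
i=5 j=5: 18<20, i++

i=6, j=5, emitted=[12]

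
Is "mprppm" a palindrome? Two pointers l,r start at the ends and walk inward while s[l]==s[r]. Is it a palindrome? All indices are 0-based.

not a palindrome (mismatch at 2,3)

[0,5] 'm'=='m' → l++,r--
[1,4] 'p'=='p' → l++,r--
[2,3] 'r'!='p' → stop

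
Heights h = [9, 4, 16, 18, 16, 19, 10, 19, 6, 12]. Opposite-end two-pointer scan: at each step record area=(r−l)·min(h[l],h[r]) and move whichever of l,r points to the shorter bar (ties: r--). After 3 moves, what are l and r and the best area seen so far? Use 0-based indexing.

l=2, r=8, best area=84

[0,9] min(9,12)*9=81 best=81 * → l++
[1,9] min(4,12)*8=32 best=81 → l++
[2,9] min(16,12)*7=84 best=84 * → r--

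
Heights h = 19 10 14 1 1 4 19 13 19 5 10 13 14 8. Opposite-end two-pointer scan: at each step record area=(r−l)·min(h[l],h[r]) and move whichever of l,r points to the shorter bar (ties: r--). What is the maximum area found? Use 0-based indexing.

max area = 168

[0,13] min(19,8)*13=104 best=104 * → r--
[0,12] min(19,14)*12=168 best=168 * → r--
[0,11] min(19,13)*11=143 best=168 → r--
[0,10] min(19,10)*10=100 best=168 → r--
[0,9] min(19,5)*9=45 best=168 → r--
[0,8] min(19,19)*8=152 best=168 → r--
[0,7] min(19,13)*7=91 best=168 → r--
[0,6] min(19,19)*6=114 best=168 → r--
[0,5] min(19,4)*5=20 best=168 → r--
[0,4] min(19,1)*4=4 best=168 → r--
[0,3] min(19,1)*3=3 best=168 → r--
[0,2] min(19,14)*2=28 best=168 → r--
[0,1] min(19,10)*1=10 best=168 → r--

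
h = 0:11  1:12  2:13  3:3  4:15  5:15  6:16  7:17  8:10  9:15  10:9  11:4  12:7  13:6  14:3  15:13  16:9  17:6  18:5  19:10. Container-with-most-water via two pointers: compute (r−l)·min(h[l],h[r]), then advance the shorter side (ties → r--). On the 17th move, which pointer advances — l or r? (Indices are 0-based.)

l=0 r=19: min(11,10)*19=190 best=190 *, r--
l=0 r=18: min(11,5)*18=90 best=190, r--
l=0 r=17: min(11,6)*17=102 best=190, r--
l=0 r=16: min(11,9)*16=144 best=190, r--
l=0 r=15: min(11,13)*15=165 best=190, l++
l=1 r=15: min(12,13)*14=168 best=190, l++
l=2 r=15: min(13,13)*13=169 best=190, r--
l=2 r=14: min(13,3)*12=36 best=190, r--
l=2 r=13: min(13,6)*11=66 best=190, r--
l=2 r=12: min(13,7)*10=70 best=190, r--
l=2 r=11: min(13,4)*9=36 best=190, r--
l=2 r=10: min(13,9)*8=72 best=190, r--
l=2 r=9: min(13,15)*7=91 best=190, l++
l=3 r=9: min(3,15)*6=18 best=190, l++
l=4 r=9: min(15,15)*5=75 best=190, r--
l=4 r=8: min(15,10)*4=40 best=190, r--
l=4 r=7: min(15,17)*3=45 best=190, l++

l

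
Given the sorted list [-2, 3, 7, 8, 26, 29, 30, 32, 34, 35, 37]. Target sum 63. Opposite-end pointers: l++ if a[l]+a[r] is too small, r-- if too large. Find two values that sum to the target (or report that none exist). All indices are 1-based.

l=1 r=11: -2+37=35 <63, l++
l=2 r=11: 3+37=40 <63, l++
l=3 r=11: 7+37=44 <63, l++
l=4 r=11: 8+37=45 <63, l++
l=5 r=11: 26+37=63, found

(26, 37)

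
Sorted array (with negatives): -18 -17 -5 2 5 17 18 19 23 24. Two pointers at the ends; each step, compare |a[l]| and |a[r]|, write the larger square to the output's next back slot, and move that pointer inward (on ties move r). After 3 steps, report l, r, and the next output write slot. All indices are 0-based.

l=0, r=6, next write slot=6

l=0 r=9: |-18|<=|24| out[9]=576, r--
l=0 r=8: |-18|<=|23| out[8]=529, r--
l=0 r=7: |-18|<=|19| out[7]=361, r--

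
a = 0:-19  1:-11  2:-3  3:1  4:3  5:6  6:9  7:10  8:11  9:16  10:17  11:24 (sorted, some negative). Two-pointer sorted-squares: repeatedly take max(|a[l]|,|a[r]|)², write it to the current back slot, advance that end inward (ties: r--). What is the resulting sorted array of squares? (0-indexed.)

[1, 9, 9, 36, 81, 100, 121, 121, 256, 289, 361, 576]

l=0 r=11: |-19|<=|24| out[11]=576, r--
l=0 r=10: |-19|>|17| out[10]=361, l++
l=1 r=10: |-11|<=|17| out[9]=289, r--
l=1 r=9: |-11|<=|16| out[8]=256, r--
l=1 r=8: |-11|<=|11| out[7]=121, r--
l=1 r=7: |-11|>|10| out[6]=121, l++
l=2 r=7: |-3|<=|10| out[5]=100, r--
l=2 r=6: |-3|<=|9| out[4]=81, r--
l=2 r=5: |-3|<=|6| out[3]=36, r--
l=2 r=4: |-3|<=|3| out[2]=9, r--
l=2 r=3: |-3|>|1| out[1]=9, l++
l=3 r=3: |1|<=|1| out[0]=1, r--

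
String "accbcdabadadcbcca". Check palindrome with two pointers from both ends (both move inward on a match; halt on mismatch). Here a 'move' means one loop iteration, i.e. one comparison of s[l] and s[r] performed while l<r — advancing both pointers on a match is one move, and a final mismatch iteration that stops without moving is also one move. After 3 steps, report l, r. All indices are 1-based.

l=1 r=17: 'a'=='a', l++,r--
l=2 r=16: 'c'=='c', l++,r--
l=3 r=15: 'c'=='c', l++,r--

l=4, r=14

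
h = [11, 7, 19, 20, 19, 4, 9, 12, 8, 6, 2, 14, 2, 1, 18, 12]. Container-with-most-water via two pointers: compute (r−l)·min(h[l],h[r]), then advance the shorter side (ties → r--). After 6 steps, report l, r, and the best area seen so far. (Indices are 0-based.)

l=2, r=11, best area=216

l=0 r=15: min(11,12)*15=165 best=165 *, l++
l=1 r=15: min(7,12)*14=98 best=165, l++
l=2 r=15: min(19,12)*13=156 best=165, r--
l=2 r=14: min(19,18)*12=216 best=216 *, r--
l=2 r=13: min(19,1)*11=11 best=216, r--
l=2 r=12: min(19,2)*10=20 best=216, r--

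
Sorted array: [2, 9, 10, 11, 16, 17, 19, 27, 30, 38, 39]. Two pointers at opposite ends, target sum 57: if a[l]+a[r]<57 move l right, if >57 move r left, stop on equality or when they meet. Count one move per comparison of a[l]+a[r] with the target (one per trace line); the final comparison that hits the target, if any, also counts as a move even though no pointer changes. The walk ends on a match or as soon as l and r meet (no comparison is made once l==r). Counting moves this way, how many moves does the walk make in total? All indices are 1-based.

8 moves

l=1 r=11: 2+39=41 <57, l++
l=2 r=11: 9+39=48 <57, l++
l=3 r=11: 10+39=49 <57, l++
l=4 r=11: 11+39=50 <57, l++
l=5 r=11: 16+39=55 <57, l++
l=6 r=11: 17+39=56 <57, l++
l=7 r=11: 19+39=58 >57, r--
l=7 r=10: 19+38=57, found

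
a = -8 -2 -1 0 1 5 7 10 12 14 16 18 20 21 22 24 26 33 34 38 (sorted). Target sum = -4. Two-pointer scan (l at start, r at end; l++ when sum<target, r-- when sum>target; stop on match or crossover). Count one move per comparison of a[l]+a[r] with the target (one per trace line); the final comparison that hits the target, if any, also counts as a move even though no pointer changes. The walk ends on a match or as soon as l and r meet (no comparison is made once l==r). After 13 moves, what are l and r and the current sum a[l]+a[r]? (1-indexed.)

l=1, r=7, sum=-1

[1,20] -8+38=30 >-4 → r--
[1,19] -8+34=26 >-4 → r--
[1,18] -8+33=25 >-4 → r--
[1,17] -8+26=18 >-4 → r--
[1,16] -8+24=16 >-4 → r--
[1,15] -8+22=14 >-4 → r--
[1,14] -8+21=13 >-4 → r--
[1,13] -8+20=12 >-4 → r--
[1,12] -8+18=10 >-4 → r--
[1,11] -8+16=8 >-4 → r--
[1,10] -8+14=6 >-4 → r--
[1,9] -8+12=4 >-4 → r--
[1,8] -8+10=2 >-4 → r--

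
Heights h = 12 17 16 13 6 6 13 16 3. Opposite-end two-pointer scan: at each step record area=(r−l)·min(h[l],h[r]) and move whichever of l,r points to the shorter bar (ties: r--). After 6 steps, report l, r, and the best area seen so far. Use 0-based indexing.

l=1, r=3, best area=96

[0,8] min(12,3)*8=24 best=24 * → r--
[0,7] min(12,16)*7=84 best=84 * → l++
[1,7] min(17,16)*6=96 best=96 * → r--
[1,6] min(17,13)*5=65 best=96 → r--
[1,5] min(17,6)*4=24 best=96 → r--
[1,4] min(17,6)*3=18 best=96 → r--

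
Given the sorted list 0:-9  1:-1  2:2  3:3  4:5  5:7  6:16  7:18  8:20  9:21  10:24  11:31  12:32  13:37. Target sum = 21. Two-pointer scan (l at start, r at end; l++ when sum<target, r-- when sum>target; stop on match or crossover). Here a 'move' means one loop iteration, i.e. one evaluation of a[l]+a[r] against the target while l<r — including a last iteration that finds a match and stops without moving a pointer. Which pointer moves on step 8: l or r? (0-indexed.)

r

[0,13] -9+37=28 >21 → r--
[0,12] -9+32=23 >21 → r--
[0,11] -9+31=22 >21 → r--
[0,10] -9+24=15 <21 → l++
[1,10] -1+24=23 >21 → r--
[1,9] -1+21=20 <21 → l++
[2,9] 2+21=23 >21 → r--
[2,8] 2+20=22 >21 → r--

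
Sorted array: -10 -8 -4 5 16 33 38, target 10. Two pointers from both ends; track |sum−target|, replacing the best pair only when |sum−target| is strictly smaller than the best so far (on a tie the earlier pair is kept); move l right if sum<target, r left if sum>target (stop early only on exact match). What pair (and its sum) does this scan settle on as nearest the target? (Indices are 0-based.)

pair (-8, 16) with sum 8 (|Δ|=2)

[0,6] -10+38=28 d=18 * → r--
[0,5] -10+33=23 d=13 * → r--
[0,4] -10+16=6 d=4 * → l++
[1,4] -8+16=8 d=2 * → l++
[2,4] -4+16=12 d=2 → r--
[2,3] -4+5=1 d=9 → l++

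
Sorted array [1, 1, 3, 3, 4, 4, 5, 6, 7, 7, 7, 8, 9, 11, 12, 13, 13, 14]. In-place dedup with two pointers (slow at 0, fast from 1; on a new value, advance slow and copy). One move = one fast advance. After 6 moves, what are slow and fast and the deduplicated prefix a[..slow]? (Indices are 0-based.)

slow=0 fast=1: a[fast]=1=a[slow] dup, fast++
slow=0 fast=2: a[fast]=3≠a[slow]=1 write a[1]=3, slow++,fast++
slow=1 fast=3: a[fast]=3=a[slow] dup, fast++
slow=1 fast=4: a[fast]=4≠a[slow]=3 write a[2]=4, slow++,fast++
slow=2 fast=5: a[fast]=4=a[slow] dup, fast++
slow=2 fast=6: a[fast]=5≠a[slow]=4 write a[3]=5, slow++,fast++

slow=3, fast=7, prefix=[1, 3, 4, 5]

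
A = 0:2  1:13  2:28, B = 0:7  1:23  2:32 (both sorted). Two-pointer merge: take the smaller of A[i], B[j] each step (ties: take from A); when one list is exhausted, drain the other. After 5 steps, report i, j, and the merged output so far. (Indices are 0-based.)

i=3, j=2, merged so far=[2, 7, 13, 23, 28]

[i=0,j=0] A[i]=2<=B[j]=7 take 2 → i++
[i=1,j=0] A[i]=13>B[j]=7 take 7 → j++
[i=1,j=1] A[i]=13<=B[j]=23 take 13 → i++
[i=2,j=1] A[i]=28>B[j]=23 take 23 → j++
[i=2,j=2] A[i]=28<=B[j]=32 take 28 → i++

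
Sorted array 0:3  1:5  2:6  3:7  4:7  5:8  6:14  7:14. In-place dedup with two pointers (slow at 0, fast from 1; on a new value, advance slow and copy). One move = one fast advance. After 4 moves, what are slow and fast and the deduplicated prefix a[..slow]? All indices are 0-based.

slow=3, fast=5, prefix=[3, 5, 6, 7]

slow=0 fast=1: a[fast]=5≠a[slow]=3 write a[1]=5, slow++,fast++
slow=1 fast=2: a[fast]=6≠a[slow]=5 write a[2]=6, slow++,fast++
slow=2 fast=3: a[fast]=7≠a[slow]=6 write a[3]=7, slow++,fast++
slow=3 fast=4: a[fast]=7=a[slow] dup, fast++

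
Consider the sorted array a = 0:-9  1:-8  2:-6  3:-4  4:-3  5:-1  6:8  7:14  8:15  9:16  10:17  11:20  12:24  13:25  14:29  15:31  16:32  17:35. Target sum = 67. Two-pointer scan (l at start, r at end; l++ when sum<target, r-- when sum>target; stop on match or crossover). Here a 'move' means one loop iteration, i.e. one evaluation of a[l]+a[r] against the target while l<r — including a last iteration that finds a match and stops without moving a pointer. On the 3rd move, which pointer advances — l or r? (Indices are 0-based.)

l

l=0 r=17: -9+35=26 <67, l++
l=1 r=17: -8+35=27 <67, l++
l=2 r=17: -6+35=29 <67, l++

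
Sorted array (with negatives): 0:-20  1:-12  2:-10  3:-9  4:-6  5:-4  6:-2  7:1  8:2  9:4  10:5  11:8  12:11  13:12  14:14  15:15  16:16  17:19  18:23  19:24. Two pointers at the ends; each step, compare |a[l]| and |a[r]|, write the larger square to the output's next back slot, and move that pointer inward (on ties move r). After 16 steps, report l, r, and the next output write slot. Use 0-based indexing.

l=5, r=8, next write slot=3

[0,19] |-20|<=|24| out[19]=576 → r--
[0,18] |-20|<=|23| out[18]=529 → r--
[0,17] |-20|>|19| out[17]=400 → l++
[1,17] |-12|<=|19| out[16]=361 → r--
[1,16] |-12|<=|16| out[15]=256 → r--
[1,15] |-12|<=|15| out[14]=225 → r--
[1,14] |-12|<=|14| out[13]=196 → r--
[1,13] |-12|<=|12| out[12]=144 → r--
[1,12] |-12|>|11| out[11]=144 → l++
[2,12] |-10|<=|11| out[10]=121 → r--
[2,11] |-10|>|8| out[9]=100 → l++
[3,11] |-9|>|8| out[8]=81 → l++
[4,11] |-6|<=|8| out[7]=64 → r--
[4,10] |-6|>|5| out[6]=36 → l++
[5,10] |-4|<=|5| out[5]=25 → r--
[5,9] |-4|<=|4| out[4]=16 → r--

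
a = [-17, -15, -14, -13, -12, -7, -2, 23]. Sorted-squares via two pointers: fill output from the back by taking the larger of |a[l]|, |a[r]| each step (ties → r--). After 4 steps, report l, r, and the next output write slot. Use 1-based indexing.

l=4, r=7, next write slot=4

l=1 r=8: |-17|<=|23| out[8]=529, r--
l=1 r=7: |-17|>|-2| out[7]=289, l++
l=2 r=7: |-15|>|-2| out[6]=225, l++
l=3 r=7: |-14|>|-2| out[5]=196, l++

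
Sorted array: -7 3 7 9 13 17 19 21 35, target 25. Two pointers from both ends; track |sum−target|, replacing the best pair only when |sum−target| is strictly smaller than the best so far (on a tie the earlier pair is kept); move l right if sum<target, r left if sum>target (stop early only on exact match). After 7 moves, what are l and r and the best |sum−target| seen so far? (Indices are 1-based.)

l=4, r=5, best |Δ|=1

[1,9] -7+35=28 d=3 * → r--
[1,8] -7+21=14 d=11 → l++
[2,8] 3+21=24 d=1 * → l++
[3,8] 7+21=28 d=3 → r--
[3,7] 7+19=26 d=1 → r--
[3,6] 7+17=24 d=1 → l++
[4,6] 9+17=26 d=1 → r--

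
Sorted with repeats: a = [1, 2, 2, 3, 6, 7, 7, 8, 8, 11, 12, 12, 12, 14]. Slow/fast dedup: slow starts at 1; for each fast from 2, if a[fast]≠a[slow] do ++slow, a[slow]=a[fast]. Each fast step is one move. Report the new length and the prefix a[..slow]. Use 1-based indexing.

length 9; prefix = [1, 2, 3, 6, 7, 8, 11, 12, 14]

slow=1 fast=2: a[fast]=2≠a[slow]=1 write a[2]=2, slow++,fast++
slow=2 fast=3: a[fast]=2=a[slow] dup, fast++
slow=2 fast=4: a[fast]=3≠a[slow]=2 write a[3]=3, slow++,fast++
slow=3 fast=5: a[fast]=6≠a[slow]=3 write a[4]=6, slow++,fast++
slow=4 fast=6: a[fast]=7≠a[slow]=6 write a[5]=7, slow++,fast++
slow=5 fast=7: a[fast]=7=a[slow] dup, fast++
slow=5 fast=8: a[fast]=8≠a[slow]=7 write a[6]=8, slow++,fast++
slow=6 fast=9: a[fast]=8=a[slow] dup, fast++
slow=6 fast=10: a[fast]=11≠a[slow]=8 write a[7]=11, slow++,fast++
slow=7 fast=11: a[fast]=12≠a[slow]=11 write a[8]=12, slow++,fast++
slow=8 fast=12: a[fast]=12=a[slow] dup, fast++
slow=8 fast=13: a[fast]=12=a[slow] dup, fast++
slow=8 fast=14: a[fast]=14≠a[slow]=12 write a[9]=14, slow++,fast++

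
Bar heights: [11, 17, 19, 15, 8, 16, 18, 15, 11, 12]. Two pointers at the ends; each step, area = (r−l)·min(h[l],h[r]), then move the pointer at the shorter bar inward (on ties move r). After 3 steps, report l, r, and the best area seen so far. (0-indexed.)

[0,9] min(11,12)*9=99 best=99 * → l++
[1,9] min(17,12)*8=96 best=99 → r--
[1,8] min(17,11)*7=77 best=99 → r--

l=1, r=7, best area=99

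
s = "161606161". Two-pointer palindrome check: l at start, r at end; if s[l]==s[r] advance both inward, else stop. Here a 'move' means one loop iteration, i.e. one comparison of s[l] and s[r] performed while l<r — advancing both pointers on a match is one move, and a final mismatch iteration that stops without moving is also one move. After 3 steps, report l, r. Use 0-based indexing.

[0,8] '1'=='1' → l++,r--
[1,7] '6'=='6' → l++,r--
[2,6] '1'=='1' → l++,r--

l=3, r=5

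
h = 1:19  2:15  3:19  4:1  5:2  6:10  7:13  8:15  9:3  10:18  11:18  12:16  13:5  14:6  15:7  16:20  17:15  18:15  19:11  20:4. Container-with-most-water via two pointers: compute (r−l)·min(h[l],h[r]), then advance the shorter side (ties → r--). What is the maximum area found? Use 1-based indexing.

max area = 285

[1,20] min(19,4)*19=76 best=76 * → r--
[1,19] min(19,11)*18=198 best=198 * → r--
[1,18] min(19,15)*17=255 best=255 * → r--
[1,17] min(19,15)*16=240 best=255 → r--
[1,16] min(19,20)*15=285 best=285 * → l++
[2,16] min(15,20)*14=210 best=285 → l++
[3,16] min(19,20)*13=247 best=285 → l++
[4,16] min(1,20)*12=12 best=285 → l++
[5,16] min(2,20)*11=22 best=285 → l++
[6,16] min(10,20)*10=100 best=285 → l++
[7,16] min(13,20)*9=117 best=285 → l++
[8,16] min(15,20)*8=120 best=285 → l++
[9,16] min(3,20)*7=21 best=285 → l++
[10,16] min(18,20)*6=108 best=285 → l++
[11,16] min(18,20)*5=90 best=285 → l++
[12,16] min(16,20)*4=64 best=285 → l++
[13,16] min(5,20)*3=15 best=285 → l++
[14,16] min(6,20)*2=12 best=285 → l++
[15,16] min(7,20)*1=7 best=285 → l++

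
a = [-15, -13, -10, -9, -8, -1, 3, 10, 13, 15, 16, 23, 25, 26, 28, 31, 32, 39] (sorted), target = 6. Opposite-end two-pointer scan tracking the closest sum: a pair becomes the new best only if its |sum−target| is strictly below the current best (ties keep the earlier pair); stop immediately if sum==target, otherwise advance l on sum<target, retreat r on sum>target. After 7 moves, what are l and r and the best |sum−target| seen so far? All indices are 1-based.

l=1, r=11, best |Δ|=2

l=1 r=18: -15+39=24 d=18 *, r--
l=1 r=17: -15+32=17 d=11 *, r--
l=1 r=16: -15+31=16 d=10 *, r--
l=1 r=15: -15+28=13 d=7 *, r--
l=1 r=14: -15+26=11 d=5 *, r--
l=1 r=13: -15+25=10 d=4 *, r--
l=1 r=12: -15+23=8 d=2 *, r--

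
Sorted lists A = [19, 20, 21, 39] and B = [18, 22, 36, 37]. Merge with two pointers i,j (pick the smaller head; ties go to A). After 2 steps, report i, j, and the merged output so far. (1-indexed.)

i=1 j=1: A[i]=19>B[j]=18 take 18, j++
i=1 j=2: A[i]=19<=B[j]=22 take 19, i++

i=2, j=2, merged so far=[18, 19]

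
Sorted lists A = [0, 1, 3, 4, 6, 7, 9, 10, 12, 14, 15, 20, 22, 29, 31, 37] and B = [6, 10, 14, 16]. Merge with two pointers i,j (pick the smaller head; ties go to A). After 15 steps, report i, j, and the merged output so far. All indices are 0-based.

i=0 j=0: A[i]=0<=B[j]=6 take 0, i++
i=1 j=0: A[i]=1<=B[j]=6 take 1, i++
i=2 j=0: A[i]=3<=B[j]=6 take 3, i++
i=3 j=0: A[i]=4<=B[j]=6 take 4, i++
i=4 j=0: A[i]=6<=B[j]=6 take 6, i++
i=5 j=0: A[i]=7>B[j]=6 take 6, j++
i=5 j=1: A[i]=7<=B[j]=10 take 7, i++
i=6 j=1: A[i]=9<=B[j]=10 take 9, i++
i=7 j=1: A[i]=10<=B[j]=10 take 10, i++
i=8 j=1: A[i]=12>B[j]=10 take 10, j++
i=8 j=2: A[i]=12<=B[j]=14 take 12, i++
i=9 j=2: A[i]=14<=B[j]=14 take 14, i++
i=10 j=2: A[i]=15>B[j]=14 take 14, j++
i=10 j=3: A[i]=15<=B[j]=16 take 15, i++
i=11 j=3: A[i]=20>B[j]=16 take 16, j++

i=11, j=4, merged so far=[0, 1, 3, 4, 6, 6, 7, 9, 10, 10, 12, 14, 14, 15, 16]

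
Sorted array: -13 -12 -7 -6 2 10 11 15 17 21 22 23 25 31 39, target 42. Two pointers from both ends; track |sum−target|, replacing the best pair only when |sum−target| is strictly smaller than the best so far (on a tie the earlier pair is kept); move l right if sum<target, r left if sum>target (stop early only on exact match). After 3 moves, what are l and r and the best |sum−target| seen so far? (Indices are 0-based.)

[0,14] -13+39=26 d=16 * → l++
[1,14] -12+39=27 d=15 * → l++
[2,14] -7+39=32 d=10 * → l++

l=3, r=14, best |Δ|=10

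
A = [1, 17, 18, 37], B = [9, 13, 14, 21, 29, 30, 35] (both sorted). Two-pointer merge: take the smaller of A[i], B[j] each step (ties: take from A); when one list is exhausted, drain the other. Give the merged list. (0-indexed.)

[1, 9, 13, 14, 17, 18, 21, 29, 30, 35, 37]

[i=0,j=0] A[i]=1<=B[j]=9 take 1 → i++
[i=1,j=0] A[i]=17>B[j]=9 take 9 → j++
[i=1,j=1] A[i]=17>B[j]=13 take 13 → j++
[i=1,j=2] A[i]=17>B[j]=14 take 14 → j++
[i=1,j=3] A[i]=17<=B[j]=21 take 17 → i++
[i=2,j=3] A[i]=18<=B[j]=21 take 18 → i++
[i=3,j=3] A[i]=37>B[j]=21 take 21 → j++
[i=3,j=4] A[i]=37>B[j]=29 take 29 → j++
[i=3,j=5] A[i]=37>B[j]=30 take 30 → j++
[i=3,j=6] A[i]=37>B[j]=35 take 35 → j++
[i=3,j=7] B done, take A[i]=37 → i++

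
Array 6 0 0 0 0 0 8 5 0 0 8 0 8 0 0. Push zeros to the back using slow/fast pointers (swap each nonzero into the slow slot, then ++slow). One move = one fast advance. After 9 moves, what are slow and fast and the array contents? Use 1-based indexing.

slow=4, fast=10, a=[6, 8, 5, 0, 0, 0, 0, 0, 0, 0, 8, 0, 8, 0, 0]

(s=1,f=1) a[fast]=6≠0 swap→a[1]=6 → slow++,fast++
(s=2,f=2) a[fast]=0 → fast++
(s=2,f=3) a[fast]=0 → fast++
(s=2,f=4) a[fast]=0 → fast++
(s=2,f=5) a[fast]=0 → fast++
(s=2,f=6) a[fast]=0 → fast++
(s=2,f=7) a[fast]=8≠0 swap→a[2]=8 → slow++,fast++
(s=3,f=8) a[fast]=5≠0 swap→a[3]=5 → slow++,fast++
(s=4,f=9) a[fast]=0 → fast++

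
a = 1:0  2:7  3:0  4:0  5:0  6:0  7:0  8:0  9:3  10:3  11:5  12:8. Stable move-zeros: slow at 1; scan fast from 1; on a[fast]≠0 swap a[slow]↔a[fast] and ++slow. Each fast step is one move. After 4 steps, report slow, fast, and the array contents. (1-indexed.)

slow=1 fast=1: a[fast]=0, fast++
slow=1 fast=2: a[fast]=7≠0 swap→a[1]=7, slow++,fast++
slow=2 fast=3: a[fast]=0, fast++
slow=2 fast=4: a[fast]=0, fast++

slow=2, fast=5, a=[7, 0, 0, 0, 0, 0, 0, 0, 3, 3, 5, 8]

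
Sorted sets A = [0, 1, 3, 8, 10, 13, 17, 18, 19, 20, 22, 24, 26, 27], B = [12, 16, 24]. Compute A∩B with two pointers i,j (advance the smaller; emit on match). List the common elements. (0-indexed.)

intersection = [24]

[i=0,j=0] 0<12 → i++
[i=1,j=0] 1<12 → i++
[i=2,j=0] 3<12 → i++
[i=3,j=0] 8<12 → i++
[i=4,j=0] 10<12 → i++
[i=5,j=0] 13>12 → j++
[i=5,j=1] 13<16 → i++
[i=6,j=1] 17>16 → j++
[i=6,j=2] 17<24 → i++
[i=7,j=2] 18<24 → i++
[i=8,j=2] 19<24 → i++
[i=9,j=2] 20<24 → i++
[i=10,j=2] 22<24 → i++
[i=11,j=2] 24==24 emit → i++,j++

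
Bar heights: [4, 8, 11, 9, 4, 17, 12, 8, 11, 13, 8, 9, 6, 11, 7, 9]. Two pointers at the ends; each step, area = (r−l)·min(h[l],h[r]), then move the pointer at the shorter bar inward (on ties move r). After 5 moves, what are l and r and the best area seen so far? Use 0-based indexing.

l=2, r=12, best area=121

[0,15] min(4,9)*15=60 best=60 * → l++
[1,15] min(8,9)*14=112 best=112 * → l++
[2,15] min(11,9)*13=117 best=117 * → r--
[2,14] min(11,7)*12=84 best=117 → r--
[2,13] min(11,11)*11=121 best=121 * → r--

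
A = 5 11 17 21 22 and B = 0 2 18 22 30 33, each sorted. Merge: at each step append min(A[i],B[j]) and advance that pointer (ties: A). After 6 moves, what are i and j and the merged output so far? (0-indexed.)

i=3, j=3, merged so far=[0, 2, 5, 11, 17, 18]

[i=0,j=0] A[i]=5>B[j]=0 take 0 → j++
[i=0,j=1] A[i]=5>B[j]=2 take 2 → j++
[i=0,j=2] A[i]=5<=B[j]=18 take 5 → i++
[i=1,j=2] A[i]=11<=B[j]=18 take 11 → i++
[i=2,j=2] A[i]=17<=B[j]=18 take 17 → i++
[i=3,j=2] A[i]=21>B[j]=18 take 18 → j++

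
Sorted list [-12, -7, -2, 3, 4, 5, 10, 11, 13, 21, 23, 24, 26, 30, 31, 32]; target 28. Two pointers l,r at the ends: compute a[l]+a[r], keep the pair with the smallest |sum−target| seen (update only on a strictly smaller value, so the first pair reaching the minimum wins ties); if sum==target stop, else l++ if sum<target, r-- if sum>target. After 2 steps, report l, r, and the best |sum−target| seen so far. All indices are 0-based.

[0,15] -12+32=20 d=8 * → l++
[1,15] -7+32=25 d=3 * → l++

l=2, r=15, best |Δ|=3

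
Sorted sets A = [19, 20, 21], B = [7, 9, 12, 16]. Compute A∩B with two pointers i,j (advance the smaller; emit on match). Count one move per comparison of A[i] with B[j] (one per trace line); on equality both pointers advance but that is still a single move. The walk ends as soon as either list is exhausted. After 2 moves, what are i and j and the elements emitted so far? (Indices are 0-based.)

[i=0,j=0] 19>7 → j++
[i=0,j=1] 19>9 → j++

i=0, j=2, emitted=[]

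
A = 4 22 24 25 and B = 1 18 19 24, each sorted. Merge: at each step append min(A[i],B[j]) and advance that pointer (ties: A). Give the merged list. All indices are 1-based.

i=1 j=1: A[i]=4>B[j]=1 take 1, j++
i=1 j=2: A[i]=4<=B[j]=18 take 4, i++
i=2 j=2: A[i]=22>B[j]=18 take 18, j++
i=2 j=3: A[i]=22>B[j]=19 take 19, j++
i=2 j=4: A[i]=22<=B[j]=24 take 22, i++
i=3 j=4: A[i]=24<=B[j]=24 take 24, i++
i=4 j=4: A[i]=25>B[j]=24 take 24, j++
i=4 j=5: B done, take A[i]=25, i++

[1, 4, 18, 19, 22, 24, 24, 25]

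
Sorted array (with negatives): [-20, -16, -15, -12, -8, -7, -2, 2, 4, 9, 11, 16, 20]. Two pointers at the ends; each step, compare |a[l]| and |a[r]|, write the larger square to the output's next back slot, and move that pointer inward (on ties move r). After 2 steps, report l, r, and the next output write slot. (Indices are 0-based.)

l=0 r=12: |-20|<=|20| out[12]=400, r--
l=0 r=11: |-20|>|16| out[11]=400, l++

l=1, r=11, next write slot=10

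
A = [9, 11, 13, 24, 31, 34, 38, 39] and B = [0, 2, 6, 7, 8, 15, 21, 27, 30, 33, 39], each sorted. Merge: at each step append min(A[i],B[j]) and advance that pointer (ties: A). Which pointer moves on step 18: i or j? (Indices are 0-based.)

i=0 j=0: A[i]=9>B[j]=0 take 0, j++
i=0 j=1: A[i]=9>B[j]=2 take 2, j++
i=0 j=2: A[i]=9>B[j]=6 take 6, j++
i=0 j=3: A[i]=9>B[j]=7 take 7, j++
i=0 j=4: A[i]=9>B[j]=8 take 8, j++
i=0 j=5: A[i]=9<=B[j]=15 take 9, i++
i=1 j=5: A[i]=11<=B[j]=15 take 11, i++
i=2 j=5: A[i]=13<=B[j]=15 take 13, i++
i=3 j=5: A[i]=24>B[j]=15 take 15, j++
i=3 j=6: A[i]=24>B[j]=21 take 21, j++
i=3 j=7: A[i]=24<=B[j]=27 take 24, i++
i=4 j=7: A[i]=31>B[j]=27 take 27, j++
i=4 j=8: A[i]=31>B[j]=30 take 30, j++
i=4 j=9: A[i]=31<=B[j]=33 take 31, i++
i=5 j=9: A[i]=34>B[j]=33 take 33, j++
i=5 j=10: A[i]=34<=B[j]=39 take 34, i++
i=6 j=10: A[i]=38<=B[j]=39 take 38, i++
i=7 j=10: A[i]=39<=B[j]=39 take 39, i++

i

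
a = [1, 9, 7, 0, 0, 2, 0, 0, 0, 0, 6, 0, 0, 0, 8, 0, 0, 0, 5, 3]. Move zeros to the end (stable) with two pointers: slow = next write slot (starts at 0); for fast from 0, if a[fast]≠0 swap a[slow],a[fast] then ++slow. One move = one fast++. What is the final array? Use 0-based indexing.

slow=0 fast=0: a[fast]=1≠0 swap→a[0]=1, slow++,fast++
slow=1 fast=1: a[fast]=9≠0 swap→a[1]=9, slow++,fast++
slow=2 fast=2: a[fast]=7≠0 swap→a[2]=7, slow++,fast++
slow=3 fast=3: a[fast]=0, fast++
slow=3 fast=4: a[fast]=0, fast++
slow=3 fast=5: a[fast]=2≠0 swap→a[3]=2, slow++,fast++
slow=4 fast=6: a[fast]=0, fast++
slow=4 fast=7: a[fast]=0, fast++
slow=4 fast=8: a[fast]=0, fast++
slow=4 fast=9: a[fast]=0, fast++
slow=4 fast=10: a[fast]=6≠0 swap→a[4]=6, slow++,fast++
slow=5 fast=11: a[fast]=0, fast++
slow=5 fast=12: a[fast]=0, fast++
slow=5 fast=13: a[fast]=0, fast++
slow=5 fast=14: a[fast]=8≠0 swap→a[5]=8, slow++,fast++
slow=6 fast=15: a[fast]=0, fast++
slow=6 fast=16: a[fast]=0, fast++
slow=6 fast=17: a[fast]=0, fast++
slow=6 fast=18: a[fast]=5≠0 swap→a[6]=5, slow++,fast++
slow=7 fast=19: a[fast]=3≠0 swap→a[7]=3, slow++,fast++

[1, 9, 7, 2, 6, 8, 5, 3, 0, 0, 0, 0, 0, 0, 0, 0, 0, 0, 0, 0]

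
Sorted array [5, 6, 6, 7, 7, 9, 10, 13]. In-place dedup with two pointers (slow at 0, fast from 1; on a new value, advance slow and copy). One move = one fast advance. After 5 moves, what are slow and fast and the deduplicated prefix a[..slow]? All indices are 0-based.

slow=3, fast=6, prefix=[5, 6, 7, 9]

(s=0,f=1) a[fast]=6≠a[slow]=5 write a[1]=6 → slow++,fast++
(s=1,f=2) a[fast]=6=a[slow] dup → fast++
(s=1,f=3) a[fast]=7≠a[slow]=6 write a[2]=7 → slow++,fast++
(s=2,f=4) a[fast]=7=a[slow] dup → fast++
(s=2,f=5) a[fast]=9≠a[slow]=7 write a[3]=9 → slow++,fast++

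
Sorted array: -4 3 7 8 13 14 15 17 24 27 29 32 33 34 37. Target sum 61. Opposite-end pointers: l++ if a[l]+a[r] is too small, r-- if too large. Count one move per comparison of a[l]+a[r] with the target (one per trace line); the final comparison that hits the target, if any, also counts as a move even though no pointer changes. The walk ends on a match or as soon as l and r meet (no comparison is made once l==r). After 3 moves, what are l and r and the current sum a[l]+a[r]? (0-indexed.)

l=3, r=14, sum=45

l=0 r=14: -4+37=33 <61, l++
l=1 r=14: 3+37=40 <61, l++
l=2 r=14: 7+37=44 <61, l++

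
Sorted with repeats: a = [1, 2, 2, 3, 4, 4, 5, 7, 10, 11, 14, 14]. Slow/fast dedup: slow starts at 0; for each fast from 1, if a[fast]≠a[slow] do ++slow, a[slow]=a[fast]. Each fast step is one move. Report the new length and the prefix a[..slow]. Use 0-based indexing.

slow=0 fast=1: a[fast]=2≠a[slow]=1 write a[1]=2, slow++,fast++
slow=1 fast=2: a[fast]=2=a[slow] dup, fast++
slow=1 fast=3: a[fast]=3≠a[slow]=2 write a[2]=3, slow++,fast++
slow=2 fast=4: a[fast]=4≠a[slow]=3 write a[3]=4, slow++,fast++
slow=3 fast=5: a[fast]=4=a[slow] dup, fast++
slow=3 fast=6: a[fast]=5≠a[slow]=4 write a[4]=5, slow++,fast++
slow=4 fast=7: a[fast]=7≠a[slow]=5 write a[5]=7, slow++,fast++
slow=5 fast=8: a[fast]=10≠a[slow]=7 write a[6]=10, slow++,fast++
slow=6 fast=9: a[fast]=11≠a[slow]=10 write a[7]=11, slow++,fast++
slow=7 fast=10: a[fast]=14≠a[slow]=11 write a[8]=14, slow++,fast++
slow=8 fast=11: a[fast]=14=a[slow] dup, fast++

length 9; prefix = [1, 2, 3, 4, 5, 7, 10, 11, 14]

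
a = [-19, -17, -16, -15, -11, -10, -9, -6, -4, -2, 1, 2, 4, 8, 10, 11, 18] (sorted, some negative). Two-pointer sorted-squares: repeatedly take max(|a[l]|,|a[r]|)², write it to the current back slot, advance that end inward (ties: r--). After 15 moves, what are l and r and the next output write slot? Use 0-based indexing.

l=9, r=10, next write slot=1

[0,16] |-19|>|18| out[16]=361 → l++
[1,16] |-17|<=|18| out[15]=324 → r--
[1,15] |-17|>|11| out[14]=289 → l++
[2,15] |-16|>|11| out[13]=256 → l++
[3,15] |-15|>|11| out[12]=225 → l++
[4,15] |-11|<=|11| out[11]=121 → r--
[4,14] |-11|>|10| out[10]=121 → l++
[5,14] |-10|<=|10| out[9]=100 → r--
[5,13] |-10|>|8| out[8]=100 → l++
[6,13] |-9|>|8| out[7]=81 → l++
[7,13] |-6|<=|8| out[6]=64 → r--
[7,12] |-6|>|4| out[5]=36 → l++
[8,12] |-4|<=|4| out[4]=16 → r--
[8,11] |-4|>|2| out[3]=16 → l++
[9,11] |-2|<=|2| out[2]=4 → r--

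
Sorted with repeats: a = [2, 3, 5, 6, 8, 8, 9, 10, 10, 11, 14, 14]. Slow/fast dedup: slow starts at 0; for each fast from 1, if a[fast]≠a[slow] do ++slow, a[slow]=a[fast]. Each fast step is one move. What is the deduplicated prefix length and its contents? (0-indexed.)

(s=0,f=1) a[fast]=3≠a[slow]=2 write a[1]=3 → slow++,fast++
(s=1,f=2) a[fast]=5≠a[slow]=3 write a[2]=5 → slow++,fast++
(s=2,f=3) a[fast]=6≠a[slow]=5 write a[3]=6 → slow++,fast++
(s=3,f=4) a[fast]=8≠a[slow]=6 write a[4]=8 → slow++,fast++
(s=4,f=5) a[fast]=8=a[slow] dup → fast++
(s=4,f=6) a[fast]=9≠a[slow]=8 write a[5]=9 → slow++,fast++
(s=5,f=7) a[fast]=10≠a[slow]=9 write a[6]=10 → slow++,fast++
(s=6,f=8) a[fast]=10=a[slow] dup → fast++
(s=6,f=9) a[fast]=11≠a[slow]=10 write a[7]=11 → slow++,fast++
(s=7,f=10) a[fast]=14≠a[slow]=11 write a[8]=14 → slow++,fast++
(s=8,f=11) a[fast]=14=a[slow] dup → fast++

length 9; prefix = [2, 3, 5, 6, 8, 9, 10, 11, 14]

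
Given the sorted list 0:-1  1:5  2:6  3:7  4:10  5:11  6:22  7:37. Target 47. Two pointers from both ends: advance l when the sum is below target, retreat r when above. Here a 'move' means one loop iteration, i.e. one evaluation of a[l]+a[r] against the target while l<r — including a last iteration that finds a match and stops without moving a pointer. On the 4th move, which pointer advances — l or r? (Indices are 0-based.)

[0,7] -1+37=36 <47 → l++
[1,7] 5+37=42 <47 → l++
[2,7] 6+37=43 <47 → l++
[3,7] 7+37=44 <47 → l++

l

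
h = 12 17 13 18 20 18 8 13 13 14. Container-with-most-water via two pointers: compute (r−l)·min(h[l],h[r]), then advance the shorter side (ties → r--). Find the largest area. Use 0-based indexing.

max area = 112

l=0 r=9: min(12,14)*9=108 best=108 *, l++
l=1 r=9: min(17,14)*8=112 best=112 *, r--
l=1 r=8: min(17,13)*7=91 best=112, r--
l=1 r=7: min(17,13)*6=78 best=112, r--
l=1 r=6: min(17,8)*5=40 best=112, r--
l=1 r=5: min(17,18)*4=68 best=112, l++
l=2 r=5: min(13,18)*3=39 best=112, l++
l=3 r=5: min(18,18)*2=36 best=112, r--
l=3 r=4: min(18,20)*1=18 best=112, l++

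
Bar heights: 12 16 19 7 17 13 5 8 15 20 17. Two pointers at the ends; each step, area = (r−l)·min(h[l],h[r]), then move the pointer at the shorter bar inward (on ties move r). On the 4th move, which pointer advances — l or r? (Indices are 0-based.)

l=0 r=10: min(12,17)*10=120 best=120 *, l++
l=1 r=10: min(16,17)*9=144 best=144 *, l++
l=2 r=10: min(19,17)*8=136 best=144, r--
l=2 r=9: min(19,20)*7=133 best=144, l++

l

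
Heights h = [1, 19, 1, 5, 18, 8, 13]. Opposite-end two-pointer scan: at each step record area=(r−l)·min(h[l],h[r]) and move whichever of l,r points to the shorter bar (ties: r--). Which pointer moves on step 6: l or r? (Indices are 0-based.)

r

l=0 r=6: min(1,13)*6=6 best=6 *, l++
l=1 r=6: min(19,13)*5=65 best=65 *, r--
l=1 r=5: min(19,8)*4=32 best=65, r--
l=1 r=4: min(19,18)*3=54 best=65, r--
l=1 r=3: min(19,5)*2=10 best=65, r--
l=1 r=2: min(19,1)*1=1 best=65, r--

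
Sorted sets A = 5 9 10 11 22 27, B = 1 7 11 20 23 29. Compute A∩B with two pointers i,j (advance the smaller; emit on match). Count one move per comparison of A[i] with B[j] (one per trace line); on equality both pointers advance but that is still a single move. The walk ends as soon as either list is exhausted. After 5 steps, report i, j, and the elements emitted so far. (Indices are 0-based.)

i=3, j=2, emitted=[]

[i=0,j=0] 5>1 → j++
[i=0,j=1] 5<7 → i++
[i=1,j=1] 9>7 → j++
[i=1,j=2] 9<11 → i++
[i=2,j=2] 10<11 → i++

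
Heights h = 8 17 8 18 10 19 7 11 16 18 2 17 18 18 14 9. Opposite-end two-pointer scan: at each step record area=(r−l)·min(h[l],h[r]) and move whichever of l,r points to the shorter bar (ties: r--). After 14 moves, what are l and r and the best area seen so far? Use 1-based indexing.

l=5, r=6, best area=204

[1,16] min(8,9)*15=120 best=120 * → l++
[2,16] min(17,9)*14=126 best=126 * → r--
[2,15] min(17,14)*13=182 best=182 * → r--
[2,14] min(17,18)*12=204 best=204 * → l++
[3,14] min(8,18)*11=88 best=204 → l++
[4,14] min(18,18)*10=180 best=204 → r--
[4,13] min(18,18)*9=162 best=204 → r--
[4,12] min(18,17)*8=136 best=204 → r--
[4,11] min(18,2)*7=14 best=204 → r--
[4,10] min(18,18)*6=108 best=204 → r--
[4,9] min(18,16)*5=80 best=204 → r--
[4,8] min(18,11)*4=44 best=204 → r--
[4,7] min(18,7)*3=21 best=204 → r--
[4,6] min(18,19)*2=36 best=204 → l++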